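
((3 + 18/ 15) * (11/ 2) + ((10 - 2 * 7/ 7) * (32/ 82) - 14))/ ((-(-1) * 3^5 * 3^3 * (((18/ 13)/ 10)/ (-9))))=-0.12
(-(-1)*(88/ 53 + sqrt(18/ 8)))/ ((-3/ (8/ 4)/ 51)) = -107.45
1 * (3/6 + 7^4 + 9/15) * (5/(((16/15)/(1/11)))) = 360315/352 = 1023.62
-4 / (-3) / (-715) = -0.00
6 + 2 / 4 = 13 / 2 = 6.50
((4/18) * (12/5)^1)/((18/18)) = 8/15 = 0.53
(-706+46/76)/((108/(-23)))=205505/1368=150.22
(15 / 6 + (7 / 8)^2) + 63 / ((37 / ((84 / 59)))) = 794935 / 139712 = 5.69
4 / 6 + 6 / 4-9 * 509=-27473 / 6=-4578.83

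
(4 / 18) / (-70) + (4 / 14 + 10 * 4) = 12689 / 315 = 40.28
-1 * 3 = -3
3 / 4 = 0.75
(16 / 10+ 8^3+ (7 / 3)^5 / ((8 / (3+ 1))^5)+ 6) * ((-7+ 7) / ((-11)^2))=0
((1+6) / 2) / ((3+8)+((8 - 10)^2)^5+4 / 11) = 11 / 3254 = 0.00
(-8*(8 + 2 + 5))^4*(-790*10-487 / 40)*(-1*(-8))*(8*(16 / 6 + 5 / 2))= -542514419712000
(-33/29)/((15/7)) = -77/145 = -0.53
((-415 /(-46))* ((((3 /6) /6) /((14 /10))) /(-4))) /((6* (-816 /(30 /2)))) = 10375 /25224192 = 0.00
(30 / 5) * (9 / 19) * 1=54 / 19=2.84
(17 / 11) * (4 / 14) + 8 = 8.44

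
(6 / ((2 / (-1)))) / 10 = -3 / 10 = -0.30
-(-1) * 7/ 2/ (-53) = -7/ 106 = -0.07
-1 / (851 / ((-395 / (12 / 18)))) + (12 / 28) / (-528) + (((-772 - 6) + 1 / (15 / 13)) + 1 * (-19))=-12509438309 / 15726480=-795.44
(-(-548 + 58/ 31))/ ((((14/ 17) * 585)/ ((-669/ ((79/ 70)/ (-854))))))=54811112020/ 95511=573872.25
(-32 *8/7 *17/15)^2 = 18939904/11025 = 1717.91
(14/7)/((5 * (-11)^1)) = -2/55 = -0.04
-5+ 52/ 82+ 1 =-138/ 41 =-3.37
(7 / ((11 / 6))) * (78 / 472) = 819 / 1298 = 0.63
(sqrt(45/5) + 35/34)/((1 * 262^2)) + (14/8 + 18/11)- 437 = -11132098939/25672856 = -433.61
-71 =-71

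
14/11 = 1.27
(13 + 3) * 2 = 32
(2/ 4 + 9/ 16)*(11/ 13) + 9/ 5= 2807/ 1040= 2.70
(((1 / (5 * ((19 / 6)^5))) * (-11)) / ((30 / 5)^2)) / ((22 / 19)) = -108 / 651605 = -0.00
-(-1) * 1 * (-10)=-10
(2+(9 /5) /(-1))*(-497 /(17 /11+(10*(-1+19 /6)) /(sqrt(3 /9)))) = 278817 /2551790 - 781781*sqrt(3) /510358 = -2.54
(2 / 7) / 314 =1 / 1099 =0.00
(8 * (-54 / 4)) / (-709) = 108 / 709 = 0.15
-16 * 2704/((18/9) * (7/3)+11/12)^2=-1387.84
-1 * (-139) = 139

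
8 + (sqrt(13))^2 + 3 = 24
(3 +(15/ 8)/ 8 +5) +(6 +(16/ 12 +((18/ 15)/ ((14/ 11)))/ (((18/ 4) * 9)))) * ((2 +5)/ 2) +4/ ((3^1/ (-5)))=236009/ 8640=27.32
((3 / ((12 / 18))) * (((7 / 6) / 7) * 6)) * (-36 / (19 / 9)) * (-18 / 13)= 26244 / 247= 106.25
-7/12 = -0.58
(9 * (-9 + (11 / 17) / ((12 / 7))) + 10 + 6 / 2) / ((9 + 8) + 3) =-4393 / 1360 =-3.23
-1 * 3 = -3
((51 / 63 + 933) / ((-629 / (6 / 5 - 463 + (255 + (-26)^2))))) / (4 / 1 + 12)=-1219 / 28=-43.54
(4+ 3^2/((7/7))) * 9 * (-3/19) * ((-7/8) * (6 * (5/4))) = 36855/304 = 121.23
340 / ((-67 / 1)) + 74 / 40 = -4321 / 1340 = -3.22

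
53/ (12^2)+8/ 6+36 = 5429/ 144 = 37.70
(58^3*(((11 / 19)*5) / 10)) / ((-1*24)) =-268279 / 114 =-2353.32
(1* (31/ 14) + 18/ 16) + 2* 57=6571/ 56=117.34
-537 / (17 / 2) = -1074 / 17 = -63.18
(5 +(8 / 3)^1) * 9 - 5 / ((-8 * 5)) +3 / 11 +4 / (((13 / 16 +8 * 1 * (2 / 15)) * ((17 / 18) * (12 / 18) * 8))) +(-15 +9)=3914483 / 61336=63.82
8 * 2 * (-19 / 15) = -304 / 15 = -20.27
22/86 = 11/43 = 0.26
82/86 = 41/43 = 0.95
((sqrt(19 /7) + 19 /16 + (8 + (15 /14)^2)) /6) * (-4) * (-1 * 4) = 31.95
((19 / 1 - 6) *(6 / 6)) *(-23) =-299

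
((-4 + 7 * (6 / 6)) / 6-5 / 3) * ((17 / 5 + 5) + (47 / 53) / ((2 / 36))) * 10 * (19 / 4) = -71554 / 53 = -1350.08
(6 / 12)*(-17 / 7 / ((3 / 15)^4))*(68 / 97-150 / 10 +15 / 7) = 43849375 / 4753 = 9225.62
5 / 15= 1 / 3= 0.33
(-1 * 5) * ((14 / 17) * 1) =-70 / 17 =-4.12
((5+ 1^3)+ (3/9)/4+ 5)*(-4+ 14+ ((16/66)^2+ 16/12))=126.26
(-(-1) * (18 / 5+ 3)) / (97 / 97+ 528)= 33 / 2645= 0.01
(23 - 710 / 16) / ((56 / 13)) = -2223 / 448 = -4.96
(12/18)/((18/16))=16/27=0.59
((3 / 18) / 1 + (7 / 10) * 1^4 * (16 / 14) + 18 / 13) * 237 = 72443 / 130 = 557.25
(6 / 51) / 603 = 0.00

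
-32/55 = -0.58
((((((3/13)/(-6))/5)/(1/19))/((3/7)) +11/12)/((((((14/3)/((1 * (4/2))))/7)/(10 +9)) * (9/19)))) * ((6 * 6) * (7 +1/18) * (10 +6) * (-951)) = -52204328408/195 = -267714504.66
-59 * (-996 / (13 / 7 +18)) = 2959.34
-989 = -989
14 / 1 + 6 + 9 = 29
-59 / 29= -2.03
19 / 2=9.50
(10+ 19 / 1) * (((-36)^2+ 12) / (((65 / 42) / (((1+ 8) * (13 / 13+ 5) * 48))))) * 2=8258858496 / 65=127059361.48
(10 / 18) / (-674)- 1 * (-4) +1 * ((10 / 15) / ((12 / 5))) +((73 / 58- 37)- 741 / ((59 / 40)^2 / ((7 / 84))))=-12215917691 / 204118878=-59.85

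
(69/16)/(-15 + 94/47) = -69/208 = -0.33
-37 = -37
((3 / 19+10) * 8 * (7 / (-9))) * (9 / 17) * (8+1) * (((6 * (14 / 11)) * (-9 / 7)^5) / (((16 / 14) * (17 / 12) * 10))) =7384904136 / 14798245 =499.04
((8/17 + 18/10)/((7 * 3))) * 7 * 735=9457/17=556.29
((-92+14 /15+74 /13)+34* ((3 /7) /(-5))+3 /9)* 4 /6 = -240118 /4095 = -58.64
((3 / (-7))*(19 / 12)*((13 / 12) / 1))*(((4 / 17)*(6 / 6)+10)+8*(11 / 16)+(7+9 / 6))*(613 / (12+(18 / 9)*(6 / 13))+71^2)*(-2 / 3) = 21748416937 / 359856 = 60436.44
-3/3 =-1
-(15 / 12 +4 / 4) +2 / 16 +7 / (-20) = -99 / 40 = -2.48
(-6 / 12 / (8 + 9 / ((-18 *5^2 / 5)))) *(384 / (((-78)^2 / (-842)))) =3.36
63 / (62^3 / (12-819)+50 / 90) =-152523 / 713639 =-0.21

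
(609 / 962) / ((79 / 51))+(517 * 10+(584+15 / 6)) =218756773 / 37999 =5756.91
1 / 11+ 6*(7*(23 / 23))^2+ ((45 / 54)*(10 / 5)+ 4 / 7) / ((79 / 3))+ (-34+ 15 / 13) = 20665695 / 79079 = 261.33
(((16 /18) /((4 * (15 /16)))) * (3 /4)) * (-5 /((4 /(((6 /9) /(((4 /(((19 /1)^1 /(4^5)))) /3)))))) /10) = -19 /92160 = -0.00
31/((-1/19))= -589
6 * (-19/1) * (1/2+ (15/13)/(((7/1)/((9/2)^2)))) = -79629/182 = -437.52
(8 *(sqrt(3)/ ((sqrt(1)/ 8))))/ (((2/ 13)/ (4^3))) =26624 *sqrt(3) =46114.12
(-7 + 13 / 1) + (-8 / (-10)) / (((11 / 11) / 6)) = 54 / 5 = 10.80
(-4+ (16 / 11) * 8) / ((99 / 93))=868 / 121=7.17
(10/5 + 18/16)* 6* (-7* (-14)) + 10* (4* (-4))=3355/2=1677.50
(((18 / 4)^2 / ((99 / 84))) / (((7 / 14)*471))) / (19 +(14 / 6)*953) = 189 / 5809628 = 0.00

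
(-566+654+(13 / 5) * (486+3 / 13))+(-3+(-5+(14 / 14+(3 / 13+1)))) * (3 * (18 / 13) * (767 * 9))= -10664857 / 65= -164074.72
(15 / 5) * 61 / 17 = 10.76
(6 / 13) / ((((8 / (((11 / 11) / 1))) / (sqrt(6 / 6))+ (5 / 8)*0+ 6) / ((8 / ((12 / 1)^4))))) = 1 / 78624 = 0.00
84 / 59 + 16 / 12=488 / 177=2.76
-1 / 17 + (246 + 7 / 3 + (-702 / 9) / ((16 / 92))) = -20423 / 102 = -200.23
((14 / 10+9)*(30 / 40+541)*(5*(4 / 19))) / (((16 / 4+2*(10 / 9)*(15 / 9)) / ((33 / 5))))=5081.04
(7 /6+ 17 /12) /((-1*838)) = -31 /10056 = -0.00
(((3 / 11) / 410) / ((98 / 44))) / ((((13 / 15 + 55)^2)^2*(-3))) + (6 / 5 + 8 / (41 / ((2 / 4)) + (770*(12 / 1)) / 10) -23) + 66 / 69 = -1194060425902206511969 / 57308868869353059280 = -20.84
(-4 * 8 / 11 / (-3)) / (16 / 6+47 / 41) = 1312 / 5159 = 0.25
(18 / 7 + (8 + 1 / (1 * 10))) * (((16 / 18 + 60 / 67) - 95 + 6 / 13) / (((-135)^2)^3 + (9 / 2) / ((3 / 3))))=-192809 / 1179164697201855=-0.00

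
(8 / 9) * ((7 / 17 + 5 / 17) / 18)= 16 / 459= 0.03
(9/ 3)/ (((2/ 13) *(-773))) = -39/ 1546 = -0.03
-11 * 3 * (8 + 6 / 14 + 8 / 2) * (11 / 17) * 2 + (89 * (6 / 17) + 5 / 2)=-118253 / 238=-496.86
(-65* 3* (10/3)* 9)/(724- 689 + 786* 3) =-5850/2393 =-2.44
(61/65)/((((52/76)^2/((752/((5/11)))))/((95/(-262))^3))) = -780887341630/4939055927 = -158.10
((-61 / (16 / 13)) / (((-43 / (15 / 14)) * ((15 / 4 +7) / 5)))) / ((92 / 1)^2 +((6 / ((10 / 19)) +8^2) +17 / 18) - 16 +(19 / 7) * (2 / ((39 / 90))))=0.00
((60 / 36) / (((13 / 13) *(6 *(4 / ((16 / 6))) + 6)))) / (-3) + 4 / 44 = 16 / 297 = 0.05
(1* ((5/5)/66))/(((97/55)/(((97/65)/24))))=0.00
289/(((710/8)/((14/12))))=3.80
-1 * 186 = -186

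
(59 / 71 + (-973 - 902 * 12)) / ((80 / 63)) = -6595533 / 710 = -9289.48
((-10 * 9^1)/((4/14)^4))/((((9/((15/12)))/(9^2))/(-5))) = 759691.41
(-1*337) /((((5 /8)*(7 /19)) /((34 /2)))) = -870808 /35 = -24880.23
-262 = -262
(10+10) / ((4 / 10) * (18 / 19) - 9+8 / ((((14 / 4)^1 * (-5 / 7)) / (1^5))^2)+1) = -3.15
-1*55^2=-3025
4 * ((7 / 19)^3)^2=470596 / 47045881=0.01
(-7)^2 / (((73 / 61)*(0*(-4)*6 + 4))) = 2989 / 292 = 10.24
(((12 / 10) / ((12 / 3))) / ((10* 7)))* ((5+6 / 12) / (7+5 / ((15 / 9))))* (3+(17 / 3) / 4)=583 / 56000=0.01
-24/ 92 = -6/ 23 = -0.26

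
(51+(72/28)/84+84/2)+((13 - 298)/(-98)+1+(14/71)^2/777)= 2657868622/27417999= 96.94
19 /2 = 9.50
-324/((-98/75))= 12150/49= 247.96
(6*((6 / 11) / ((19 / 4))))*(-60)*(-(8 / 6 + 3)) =37440 / 209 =179.14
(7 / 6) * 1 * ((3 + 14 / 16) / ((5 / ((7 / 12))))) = 1519 / 2880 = 0.53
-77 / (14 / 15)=-165 / 2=-82.50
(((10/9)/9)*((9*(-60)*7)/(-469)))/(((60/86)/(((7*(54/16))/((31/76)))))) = 82.60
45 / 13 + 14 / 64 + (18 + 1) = 9435 / 416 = 22.68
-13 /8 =-1.62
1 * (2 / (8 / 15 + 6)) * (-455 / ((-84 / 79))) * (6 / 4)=77025 / 392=196.49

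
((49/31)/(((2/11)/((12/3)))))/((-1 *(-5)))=1078/155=6.95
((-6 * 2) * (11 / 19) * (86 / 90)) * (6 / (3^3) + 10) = -174064 / 2565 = -67.86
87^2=7569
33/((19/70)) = 2310/19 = 121.58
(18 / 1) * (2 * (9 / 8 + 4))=369 / 2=184.50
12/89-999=-998.87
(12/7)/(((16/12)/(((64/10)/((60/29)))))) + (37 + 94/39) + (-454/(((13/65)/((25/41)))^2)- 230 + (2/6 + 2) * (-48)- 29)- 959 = -63175924961/11472825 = -5506.57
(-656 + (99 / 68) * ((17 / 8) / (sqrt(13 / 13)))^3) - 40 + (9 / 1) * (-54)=-2392125 / 2048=-1168.03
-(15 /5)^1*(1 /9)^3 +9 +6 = 3644 /243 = 15.00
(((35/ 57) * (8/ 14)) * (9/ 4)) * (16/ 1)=240/ 19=12.63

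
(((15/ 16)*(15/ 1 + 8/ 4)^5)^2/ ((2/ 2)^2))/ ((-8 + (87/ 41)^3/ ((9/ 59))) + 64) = 31262471012890244025/ 2093165824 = 14935496583.42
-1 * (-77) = 77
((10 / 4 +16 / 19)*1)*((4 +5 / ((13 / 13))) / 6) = 381 / 76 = 5.01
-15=-15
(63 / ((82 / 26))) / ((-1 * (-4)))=819 / 164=4.99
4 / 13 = 0.31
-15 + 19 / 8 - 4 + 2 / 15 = -1979 / 120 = -16.49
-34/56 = -0.61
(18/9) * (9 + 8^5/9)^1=65698/9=7299.78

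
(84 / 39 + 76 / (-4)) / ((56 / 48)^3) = -47304 / 4459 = -10.61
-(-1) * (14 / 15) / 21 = 2 / 45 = 0.04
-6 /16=-3 /8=-0.38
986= 986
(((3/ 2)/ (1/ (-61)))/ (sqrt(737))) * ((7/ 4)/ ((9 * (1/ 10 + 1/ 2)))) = -2135 * sqrt(737)/ 53064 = -1.09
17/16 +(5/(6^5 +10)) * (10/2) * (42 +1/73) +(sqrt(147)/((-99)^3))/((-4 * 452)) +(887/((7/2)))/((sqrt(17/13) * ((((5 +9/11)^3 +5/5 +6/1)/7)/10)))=7 * sqrt(3)/1754300592 +5444613/4547024 +23611940 * sqrt(221)/4614837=77.26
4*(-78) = -312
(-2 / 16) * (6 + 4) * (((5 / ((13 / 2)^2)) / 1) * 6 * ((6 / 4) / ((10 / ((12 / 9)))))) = -30 / 169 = -0.18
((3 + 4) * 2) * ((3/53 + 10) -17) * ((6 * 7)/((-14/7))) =108192/53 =2041.36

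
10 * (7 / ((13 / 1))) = 70 / 13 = 5.38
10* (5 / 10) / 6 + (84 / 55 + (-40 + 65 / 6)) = -4423 / 165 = -26.81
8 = 8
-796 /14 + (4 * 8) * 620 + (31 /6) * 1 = 831109 /42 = 19788.31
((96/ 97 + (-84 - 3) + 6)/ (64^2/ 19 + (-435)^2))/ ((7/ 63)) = -1327131/ 349138987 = -0.00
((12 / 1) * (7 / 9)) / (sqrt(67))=28 * sqrt(67) / 201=1.14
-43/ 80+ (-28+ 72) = 3477/ 80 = 43.46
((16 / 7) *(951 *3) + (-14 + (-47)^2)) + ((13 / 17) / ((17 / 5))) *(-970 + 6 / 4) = 34384179 / 4046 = 8498.31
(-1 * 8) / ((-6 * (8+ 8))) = 1 / 12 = 0.08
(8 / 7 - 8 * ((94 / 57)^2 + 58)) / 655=-11021576 / 14896665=-0.74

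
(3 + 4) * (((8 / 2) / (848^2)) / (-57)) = -7 / 10247232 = -0.00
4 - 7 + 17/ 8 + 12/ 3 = 25/ 8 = 3.12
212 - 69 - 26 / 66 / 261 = 1231646 / 8613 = 143.00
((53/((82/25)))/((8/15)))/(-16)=-19875/10496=-1.89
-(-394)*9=3546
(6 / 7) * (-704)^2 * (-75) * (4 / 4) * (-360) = 80289792000 / 7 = 11469970285.71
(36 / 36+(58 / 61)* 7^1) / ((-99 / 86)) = -40162 / 6039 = -6.65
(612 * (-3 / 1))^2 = 3370896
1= 1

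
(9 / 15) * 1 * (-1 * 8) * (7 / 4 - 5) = 78 / 5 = 15.60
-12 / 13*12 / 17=-144 / 221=-0.65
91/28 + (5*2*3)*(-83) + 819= -6671/4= -1667.75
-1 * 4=-4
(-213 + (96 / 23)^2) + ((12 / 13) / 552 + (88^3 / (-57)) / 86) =-11279582257 / 33711054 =-334.60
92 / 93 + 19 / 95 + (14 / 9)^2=45311 / 12555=3.61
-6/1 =-6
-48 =-48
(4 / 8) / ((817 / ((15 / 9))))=5 / 4902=0.00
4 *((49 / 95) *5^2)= 980 / 19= 51.58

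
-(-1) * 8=8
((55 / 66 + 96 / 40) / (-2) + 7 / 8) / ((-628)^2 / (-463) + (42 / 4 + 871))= -463 / 18540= -0.02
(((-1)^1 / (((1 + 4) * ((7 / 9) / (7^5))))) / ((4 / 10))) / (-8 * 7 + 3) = 21609 / 106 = 203.86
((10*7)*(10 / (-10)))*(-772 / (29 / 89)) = 4809560 / 29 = 165846.90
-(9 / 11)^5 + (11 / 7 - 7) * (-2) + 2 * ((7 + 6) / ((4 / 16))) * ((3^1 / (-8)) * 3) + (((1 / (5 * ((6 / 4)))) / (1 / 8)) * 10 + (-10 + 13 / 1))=-314001071 / 3382071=-92.84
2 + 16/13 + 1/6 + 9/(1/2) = 1669/78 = 21.40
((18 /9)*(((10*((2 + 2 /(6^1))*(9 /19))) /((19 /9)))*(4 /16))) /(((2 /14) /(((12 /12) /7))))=2.62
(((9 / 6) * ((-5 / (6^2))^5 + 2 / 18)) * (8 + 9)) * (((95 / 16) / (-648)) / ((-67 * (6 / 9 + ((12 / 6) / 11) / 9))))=7017529255 / 12445390209024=0.00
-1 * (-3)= 3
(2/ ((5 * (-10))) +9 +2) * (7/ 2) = 959/ 25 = 38.36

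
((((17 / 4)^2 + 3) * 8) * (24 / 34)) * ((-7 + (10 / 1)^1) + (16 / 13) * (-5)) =-375.12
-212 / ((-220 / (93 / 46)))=4929 / 2530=1.95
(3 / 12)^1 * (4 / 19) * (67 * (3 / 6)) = 67 / 38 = 1.76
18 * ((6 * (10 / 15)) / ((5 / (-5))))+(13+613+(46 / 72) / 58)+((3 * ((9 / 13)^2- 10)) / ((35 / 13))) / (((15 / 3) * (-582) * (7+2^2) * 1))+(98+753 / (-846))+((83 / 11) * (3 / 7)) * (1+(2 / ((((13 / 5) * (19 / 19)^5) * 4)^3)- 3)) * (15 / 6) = 204504041594210899 / 322070438289600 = 634.97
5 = 5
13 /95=0.14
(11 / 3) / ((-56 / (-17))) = 187 / 168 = 1.11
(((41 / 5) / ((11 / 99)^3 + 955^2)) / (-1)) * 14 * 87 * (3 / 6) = -0.01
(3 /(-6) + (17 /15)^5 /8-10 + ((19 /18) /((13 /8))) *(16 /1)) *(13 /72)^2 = 130268333 /31492800000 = 0.00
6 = 6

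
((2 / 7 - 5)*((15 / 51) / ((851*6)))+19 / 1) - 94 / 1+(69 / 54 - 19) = -92.72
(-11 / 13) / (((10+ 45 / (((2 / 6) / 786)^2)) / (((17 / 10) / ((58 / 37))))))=-6919 / 1886563720600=-0.00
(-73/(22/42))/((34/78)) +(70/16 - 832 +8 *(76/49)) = -83195159/73304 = -1134.93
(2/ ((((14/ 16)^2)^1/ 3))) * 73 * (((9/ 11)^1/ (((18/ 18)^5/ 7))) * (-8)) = -2018304/ 77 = -26211.74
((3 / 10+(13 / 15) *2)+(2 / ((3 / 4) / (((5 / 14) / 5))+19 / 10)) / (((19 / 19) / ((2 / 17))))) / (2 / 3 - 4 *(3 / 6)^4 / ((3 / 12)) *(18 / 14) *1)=-227129 / 68510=-3.32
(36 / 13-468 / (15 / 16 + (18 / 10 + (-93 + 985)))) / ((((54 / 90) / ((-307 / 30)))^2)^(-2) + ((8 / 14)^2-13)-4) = 10751229994176 / 404942143667976239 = 0.00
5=5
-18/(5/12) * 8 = -1728/5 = -345.60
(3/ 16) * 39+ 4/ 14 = 851/ 112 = 7.60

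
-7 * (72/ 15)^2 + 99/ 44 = -159.03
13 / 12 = 1.08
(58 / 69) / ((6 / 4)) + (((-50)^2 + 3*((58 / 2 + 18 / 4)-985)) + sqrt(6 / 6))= -146117 / 414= -352.94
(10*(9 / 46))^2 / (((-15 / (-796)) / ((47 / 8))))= 1262655 / 1058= 1193.44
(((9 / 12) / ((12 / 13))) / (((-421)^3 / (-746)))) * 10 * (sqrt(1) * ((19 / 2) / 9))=460655 / 5372529192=0.00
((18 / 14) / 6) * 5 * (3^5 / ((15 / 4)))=486 / 7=69.43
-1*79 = -79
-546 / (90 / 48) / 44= -364 / 55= -6.62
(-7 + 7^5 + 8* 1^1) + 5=16813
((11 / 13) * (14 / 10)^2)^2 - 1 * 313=-310.25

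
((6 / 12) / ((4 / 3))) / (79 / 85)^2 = 0.43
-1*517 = -517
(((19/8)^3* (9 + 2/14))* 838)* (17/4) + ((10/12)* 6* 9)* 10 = 48907057/112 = 436670.15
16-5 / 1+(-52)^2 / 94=1869 / 47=39.77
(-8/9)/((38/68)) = -272/171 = -1.59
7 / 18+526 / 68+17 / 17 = 1396 / 153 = 9.12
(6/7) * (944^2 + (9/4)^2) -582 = 42742179/56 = 763253.20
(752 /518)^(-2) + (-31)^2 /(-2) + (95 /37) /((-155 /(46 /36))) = -700591860757 /1459424448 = -480.05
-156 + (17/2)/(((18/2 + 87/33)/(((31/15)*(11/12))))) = -7124713/46080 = -154.62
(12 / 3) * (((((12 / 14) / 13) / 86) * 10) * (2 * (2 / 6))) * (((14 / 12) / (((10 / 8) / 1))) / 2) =16 / 1677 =0.01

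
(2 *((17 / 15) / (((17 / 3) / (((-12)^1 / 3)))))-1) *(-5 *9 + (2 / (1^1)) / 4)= 1157 / 10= 115.70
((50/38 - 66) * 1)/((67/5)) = -6145/1273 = -4.83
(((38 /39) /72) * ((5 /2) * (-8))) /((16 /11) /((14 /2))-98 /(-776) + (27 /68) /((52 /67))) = -38599792 /120606975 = -0.32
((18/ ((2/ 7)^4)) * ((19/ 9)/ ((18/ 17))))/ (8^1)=775523/ 1152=673.20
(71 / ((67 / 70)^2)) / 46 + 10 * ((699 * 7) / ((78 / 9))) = 7580074915 / 1342211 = 5647.45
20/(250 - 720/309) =206/2551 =0.08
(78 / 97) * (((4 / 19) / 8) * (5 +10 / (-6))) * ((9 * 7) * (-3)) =-24570 / 1843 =-13.33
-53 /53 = -1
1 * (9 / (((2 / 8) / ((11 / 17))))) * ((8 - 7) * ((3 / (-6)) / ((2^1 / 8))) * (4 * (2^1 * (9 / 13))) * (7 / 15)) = -133056 / 1105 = -120.41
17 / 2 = 8.50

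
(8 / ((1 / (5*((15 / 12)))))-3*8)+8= 34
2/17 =0.12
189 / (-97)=-189 / 97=-1.95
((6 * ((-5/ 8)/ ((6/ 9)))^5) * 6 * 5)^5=-46595507393590833060443401336669921875/ 1237940039285380274899124224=-37639551121.14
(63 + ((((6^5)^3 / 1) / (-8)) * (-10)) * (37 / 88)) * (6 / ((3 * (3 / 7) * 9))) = 4228399688758 / 33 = 128133323901.76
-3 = -3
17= 17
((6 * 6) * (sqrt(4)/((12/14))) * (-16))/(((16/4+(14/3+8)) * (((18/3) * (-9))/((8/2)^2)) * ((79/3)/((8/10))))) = 7168/9875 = 0.73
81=81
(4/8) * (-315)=-315/2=-157.50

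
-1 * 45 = -45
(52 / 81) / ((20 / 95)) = 247 / 81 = 3.05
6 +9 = 15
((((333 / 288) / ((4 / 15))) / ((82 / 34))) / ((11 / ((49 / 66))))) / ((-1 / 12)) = -462315 / 317504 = -1.46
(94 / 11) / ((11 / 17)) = 1598 / 121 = 13.21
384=384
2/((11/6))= 12/11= 1.09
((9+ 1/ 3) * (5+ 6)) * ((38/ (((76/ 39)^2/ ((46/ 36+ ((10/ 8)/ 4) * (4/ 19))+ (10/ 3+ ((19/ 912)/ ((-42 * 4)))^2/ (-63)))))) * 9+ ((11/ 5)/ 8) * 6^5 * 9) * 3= 157997459460767267/ 26083491840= 6057373.78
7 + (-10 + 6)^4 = 263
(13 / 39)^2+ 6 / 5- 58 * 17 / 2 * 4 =-88681 / 45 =-1970.69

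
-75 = -75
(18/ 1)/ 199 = 18/ 199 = 0.09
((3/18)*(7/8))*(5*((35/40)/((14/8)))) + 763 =763.36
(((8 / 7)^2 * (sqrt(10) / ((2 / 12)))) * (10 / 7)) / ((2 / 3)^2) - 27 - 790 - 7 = -824+8640 * sqrt(10) / 343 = -744.34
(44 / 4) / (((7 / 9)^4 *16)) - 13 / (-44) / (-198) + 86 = 3676343857 / 41835024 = 87.88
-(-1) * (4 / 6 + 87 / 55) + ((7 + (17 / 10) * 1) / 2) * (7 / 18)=5201 / 1320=3.94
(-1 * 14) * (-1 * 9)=126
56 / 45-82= -3634 / 45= -80.76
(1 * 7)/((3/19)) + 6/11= 1481/33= 44.88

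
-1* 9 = -9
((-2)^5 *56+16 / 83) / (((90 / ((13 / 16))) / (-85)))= 2054195 / 1494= 1374.96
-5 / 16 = -0.31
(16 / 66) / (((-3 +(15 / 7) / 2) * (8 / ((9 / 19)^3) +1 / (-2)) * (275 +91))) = -336 / 73149065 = -0.00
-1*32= -32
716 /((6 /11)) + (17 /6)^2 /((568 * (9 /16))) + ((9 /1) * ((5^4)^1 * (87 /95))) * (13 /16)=5498.14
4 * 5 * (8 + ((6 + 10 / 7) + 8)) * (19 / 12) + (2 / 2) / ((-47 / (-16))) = 732596 / 987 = 742.25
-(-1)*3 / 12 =1 / 4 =0.25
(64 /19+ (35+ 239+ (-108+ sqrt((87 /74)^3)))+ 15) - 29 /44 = 87 * sqrt(6438) /5476+ 153581 /836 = 184.98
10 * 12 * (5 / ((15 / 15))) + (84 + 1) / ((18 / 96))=3160 / 3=1053.33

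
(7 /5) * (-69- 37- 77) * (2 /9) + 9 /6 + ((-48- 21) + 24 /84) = -26071 /210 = -124.15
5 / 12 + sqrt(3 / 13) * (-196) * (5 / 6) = 5 / 12 - 490 * sqrt(39) / 39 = -78.05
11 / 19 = 0.58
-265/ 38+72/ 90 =-1173/ 190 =-6.17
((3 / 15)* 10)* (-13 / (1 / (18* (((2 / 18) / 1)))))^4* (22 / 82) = 245206.63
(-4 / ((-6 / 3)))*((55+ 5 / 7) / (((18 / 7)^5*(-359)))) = -156065 / 56529576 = -0.00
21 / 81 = 7 / 27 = 0.26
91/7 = 13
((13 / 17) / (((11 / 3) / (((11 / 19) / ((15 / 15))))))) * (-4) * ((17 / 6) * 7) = -182 / 19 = -9.58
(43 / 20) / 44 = 43 / 880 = 0.05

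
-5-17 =-22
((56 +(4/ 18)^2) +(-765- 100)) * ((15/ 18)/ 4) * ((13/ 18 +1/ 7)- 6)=211973375/ 244944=865.40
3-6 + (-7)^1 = -10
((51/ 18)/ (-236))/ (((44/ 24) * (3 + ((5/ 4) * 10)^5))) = -136/ 6337952929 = -0.00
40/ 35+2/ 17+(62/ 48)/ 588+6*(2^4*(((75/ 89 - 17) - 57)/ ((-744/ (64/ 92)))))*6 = 619036577135/ 15223588128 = 40.66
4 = 4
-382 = -382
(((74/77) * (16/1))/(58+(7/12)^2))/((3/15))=852480/646877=1.32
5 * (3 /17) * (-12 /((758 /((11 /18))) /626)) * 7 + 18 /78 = -3113801 /83759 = -37.18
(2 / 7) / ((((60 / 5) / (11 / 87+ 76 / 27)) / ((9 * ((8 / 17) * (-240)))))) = -105280 / 1479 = -71.18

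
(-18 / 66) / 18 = -1 / 66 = -0.02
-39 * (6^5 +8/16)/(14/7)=-606567/4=-151641.75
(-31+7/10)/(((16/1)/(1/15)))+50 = 39899/800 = 49.87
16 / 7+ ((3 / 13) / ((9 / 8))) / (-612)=2.29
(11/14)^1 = 11/14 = 0.79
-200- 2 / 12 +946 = 4475 / 6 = 745.83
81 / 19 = 4.26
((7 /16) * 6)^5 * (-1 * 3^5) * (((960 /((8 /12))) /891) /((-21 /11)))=26254935 /1024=25639.58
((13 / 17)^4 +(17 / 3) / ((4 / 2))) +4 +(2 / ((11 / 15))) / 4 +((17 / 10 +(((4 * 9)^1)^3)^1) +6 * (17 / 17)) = 1286358190151 / 27561930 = 46671.56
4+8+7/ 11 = 139/ 11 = 12.64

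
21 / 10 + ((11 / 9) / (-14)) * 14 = 79 / 90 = 0.88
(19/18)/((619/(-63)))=-133/1238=-0.11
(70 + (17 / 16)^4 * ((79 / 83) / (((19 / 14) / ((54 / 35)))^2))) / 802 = 219584841911 / 2460705382400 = 0.09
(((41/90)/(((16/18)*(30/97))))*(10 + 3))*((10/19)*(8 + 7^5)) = 190647.44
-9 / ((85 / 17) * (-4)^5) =9 / 5120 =0.00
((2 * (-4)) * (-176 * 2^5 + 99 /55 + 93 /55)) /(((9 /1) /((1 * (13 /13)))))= 2476544 /495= 5003.12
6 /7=0.86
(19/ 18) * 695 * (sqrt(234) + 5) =66025/ 18 + 13205 * sqrt(26)/ 6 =14890.15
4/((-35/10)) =-8/7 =-1.14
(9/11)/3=0.27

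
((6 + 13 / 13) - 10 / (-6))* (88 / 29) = 2288 / 87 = 26.30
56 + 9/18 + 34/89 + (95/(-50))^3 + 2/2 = 4541049/89000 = 51.02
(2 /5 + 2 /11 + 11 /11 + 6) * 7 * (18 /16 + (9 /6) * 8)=61299 /88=696.58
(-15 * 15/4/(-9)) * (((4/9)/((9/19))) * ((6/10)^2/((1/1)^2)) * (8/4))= 38/9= 4.22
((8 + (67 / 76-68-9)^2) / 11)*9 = 301611897 / 63536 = 4747.10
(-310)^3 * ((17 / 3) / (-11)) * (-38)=-19244986000 / 33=-583181393.94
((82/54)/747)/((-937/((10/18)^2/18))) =-1025/27553798674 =-0.00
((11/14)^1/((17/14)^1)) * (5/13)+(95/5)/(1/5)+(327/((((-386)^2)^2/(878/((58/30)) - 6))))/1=3387968435637283/35569642393636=95.25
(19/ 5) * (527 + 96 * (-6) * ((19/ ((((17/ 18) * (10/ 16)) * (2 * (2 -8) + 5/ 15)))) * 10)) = 185614439/ 2975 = 62391.41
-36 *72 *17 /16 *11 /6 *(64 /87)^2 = -2297856 /841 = -2732.29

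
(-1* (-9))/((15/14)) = 42/5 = 8.40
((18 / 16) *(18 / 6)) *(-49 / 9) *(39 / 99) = -637 / 88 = -7.24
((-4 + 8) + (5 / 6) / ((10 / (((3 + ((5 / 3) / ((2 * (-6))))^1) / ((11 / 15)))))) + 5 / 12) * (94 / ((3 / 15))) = 1765085 / 792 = 2228.64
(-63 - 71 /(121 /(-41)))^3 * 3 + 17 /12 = -3766299680071 /21258732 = -177164.83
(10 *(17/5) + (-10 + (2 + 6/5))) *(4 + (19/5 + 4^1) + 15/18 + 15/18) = 27472/75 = 366.29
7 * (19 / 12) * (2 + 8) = 665 / 6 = 110.83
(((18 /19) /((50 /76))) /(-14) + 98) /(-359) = -17132 /62825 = -0.27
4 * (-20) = -80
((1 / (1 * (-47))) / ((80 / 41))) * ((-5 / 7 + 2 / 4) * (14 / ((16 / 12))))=369 / 15040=0.02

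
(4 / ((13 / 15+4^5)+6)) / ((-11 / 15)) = -900 / 170093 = -0.01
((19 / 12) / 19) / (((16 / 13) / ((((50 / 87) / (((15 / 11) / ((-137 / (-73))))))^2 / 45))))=147618185 / 156823261488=0.00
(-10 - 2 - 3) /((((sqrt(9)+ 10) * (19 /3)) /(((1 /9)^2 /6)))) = -0.00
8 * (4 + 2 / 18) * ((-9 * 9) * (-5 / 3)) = 4440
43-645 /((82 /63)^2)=-2270873 /6724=-337.73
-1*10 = -10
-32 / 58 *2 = -32 / 29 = -1.10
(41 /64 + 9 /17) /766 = 1273 /833408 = 0.00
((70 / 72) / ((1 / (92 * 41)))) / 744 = 33005 / 6696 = 4.93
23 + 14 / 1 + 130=167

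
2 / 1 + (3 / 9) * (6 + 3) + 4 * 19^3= 27441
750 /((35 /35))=750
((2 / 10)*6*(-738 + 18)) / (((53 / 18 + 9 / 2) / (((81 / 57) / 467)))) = -209952 / 594491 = -0.35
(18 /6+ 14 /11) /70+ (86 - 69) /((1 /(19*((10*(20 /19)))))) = 2618047 /770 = 3400.06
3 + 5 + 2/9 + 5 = 119/9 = 13.22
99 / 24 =33 / 8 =4.12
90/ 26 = 3.46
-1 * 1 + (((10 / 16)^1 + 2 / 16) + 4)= 15 / 4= 3.75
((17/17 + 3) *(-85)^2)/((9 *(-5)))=-5780/9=-642.22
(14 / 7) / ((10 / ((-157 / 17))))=-157 / 85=-1.85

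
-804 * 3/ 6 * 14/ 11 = -5628/ 11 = -511.64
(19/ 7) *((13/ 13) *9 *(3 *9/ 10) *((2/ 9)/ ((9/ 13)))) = 741/ 35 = 21.17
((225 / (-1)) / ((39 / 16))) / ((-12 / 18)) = 1800 / 13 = 138.46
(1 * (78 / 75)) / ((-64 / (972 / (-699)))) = 1053 / 46600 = 0.02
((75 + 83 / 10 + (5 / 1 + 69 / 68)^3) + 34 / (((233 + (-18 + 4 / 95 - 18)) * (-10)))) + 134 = 12798047115667 / 29429263040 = 434.87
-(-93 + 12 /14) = 645 /7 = 92.14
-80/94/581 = -0.00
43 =43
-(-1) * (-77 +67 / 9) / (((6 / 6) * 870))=-313 / 3915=-0.08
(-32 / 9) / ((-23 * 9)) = 0.02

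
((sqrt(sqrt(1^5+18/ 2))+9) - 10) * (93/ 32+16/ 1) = -605/ 32+605 * 10^(1/ 4)/ 32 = 14.71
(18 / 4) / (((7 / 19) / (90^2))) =692550 / 7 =98935.71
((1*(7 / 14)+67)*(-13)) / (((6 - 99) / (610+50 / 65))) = 178650 / 31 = 5762.90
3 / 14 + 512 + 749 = 17657 / 14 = 1261.21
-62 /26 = -31 /13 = -2.38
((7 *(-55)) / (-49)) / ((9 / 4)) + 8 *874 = 440716 / 63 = 6995.49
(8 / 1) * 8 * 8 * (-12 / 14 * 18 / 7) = -55296 / 49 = -1128.49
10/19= 0.53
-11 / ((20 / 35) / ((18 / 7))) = -99 / 2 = -49.50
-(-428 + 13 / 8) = 3411 / 8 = 426.38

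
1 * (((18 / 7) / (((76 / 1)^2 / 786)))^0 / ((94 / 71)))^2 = 5041 / 8836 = 0.57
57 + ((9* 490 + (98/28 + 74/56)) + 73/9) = 1128943/252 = 4479.93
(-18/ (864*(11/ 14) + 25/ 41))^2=26687556/ 38027730049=0.00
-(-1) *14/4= 7/2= 3.50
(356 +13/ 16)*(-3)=-17127/ 16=-1070.44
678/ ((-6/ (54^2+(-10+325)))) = -365103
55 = 55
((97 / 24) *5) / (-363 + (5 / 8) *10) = -485 / 8562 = -0.06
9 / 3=3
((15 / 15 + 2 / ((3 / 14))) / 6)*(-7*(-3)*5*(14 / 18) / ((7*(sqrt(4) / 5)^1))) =50.23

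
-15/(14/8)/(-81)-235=-44395/189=-234.89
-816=-816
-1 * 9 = -9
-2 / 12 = -1 / 6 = -0.17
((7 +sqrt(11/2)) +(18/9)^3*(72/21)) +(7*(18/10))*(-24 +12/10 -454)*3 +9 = -3146432/175 +sqrt(22)/2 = -17977.27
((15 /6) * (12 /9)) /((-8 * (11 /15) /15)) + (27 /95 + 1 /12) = -51133 /6270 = -8.16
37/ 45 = 0.82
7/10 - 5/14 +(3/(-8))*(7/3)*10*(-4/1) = 1237/35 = 35.34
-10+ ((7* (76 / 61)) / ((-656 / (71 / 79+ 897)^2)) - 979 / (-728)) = -121894043486377 / 11363163448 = -10727.12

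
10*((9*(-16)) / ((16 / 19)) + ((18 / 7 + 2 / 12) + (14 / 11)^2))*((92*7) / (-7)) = 389562500 / 2541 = 153310.70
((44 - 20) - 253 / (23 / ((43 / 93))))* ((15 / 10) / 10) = 1759 / 620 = 2.84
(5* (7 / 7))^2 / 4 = 25 / 4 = 6.25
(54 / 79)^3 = 157464 / 493039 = 0.32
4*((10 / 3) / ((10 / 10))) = 40 / 3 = 13.33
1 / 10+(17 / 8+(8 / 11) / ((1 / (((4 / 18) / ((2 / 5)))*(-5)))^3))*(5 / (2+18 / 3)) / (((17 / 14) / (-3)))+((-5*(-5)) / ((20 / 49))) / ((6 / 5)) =522972031 / 7270560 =71.93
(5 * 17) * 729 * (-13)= -805545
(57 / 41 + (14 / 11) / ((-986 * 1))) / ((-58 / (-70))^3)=13240829000 / 5422723427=2.44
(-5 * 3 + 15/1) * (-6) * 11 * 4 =0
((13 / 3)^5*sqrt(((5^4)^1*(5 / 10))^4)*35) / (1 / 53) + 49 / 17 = 4573720607469503 / 16524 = 276792580941.03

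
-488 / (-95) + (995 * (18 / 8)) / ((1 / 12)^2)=30626588 / 95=322385.14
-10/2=-5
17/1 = 17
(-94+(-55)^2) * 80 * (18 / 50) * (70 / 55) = 5908896 / 55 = 107434.47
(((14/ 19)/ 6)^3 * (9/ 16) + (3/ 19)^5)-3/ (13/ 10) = -2.31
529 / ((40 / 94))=24863 / 20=1243.15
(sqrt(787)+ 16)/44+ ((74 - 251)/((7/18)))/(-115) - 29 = -218529/8855+ sqrt(787)/44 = -24.04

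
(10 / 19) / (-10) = -1 / 19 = -0.05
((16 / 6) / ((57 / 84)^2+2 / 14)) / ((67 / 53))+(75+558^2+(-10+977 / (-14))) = 414430617941 / 1331022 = 311362.71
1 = 1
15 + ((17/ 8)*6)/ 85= 303/ 20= 15.15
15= 15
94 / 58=47 / 29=1.62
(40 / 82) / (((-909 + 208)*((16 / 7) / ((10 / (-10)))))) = 35 / 114964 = 0.00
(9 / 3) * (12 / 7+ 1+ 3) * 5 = 600 / 7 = 85.71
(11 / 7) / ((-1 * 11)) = -1 / 7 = -0.14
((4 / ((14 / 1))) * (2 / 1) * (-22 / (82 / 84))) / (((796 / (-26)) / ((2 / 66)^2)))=104 / 269247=0.00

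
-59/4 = -14.75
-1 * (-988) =988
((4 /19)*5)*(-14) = -280 /19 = -14.74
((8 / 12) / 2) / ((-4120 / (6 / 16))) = -1 / 32960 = -0.00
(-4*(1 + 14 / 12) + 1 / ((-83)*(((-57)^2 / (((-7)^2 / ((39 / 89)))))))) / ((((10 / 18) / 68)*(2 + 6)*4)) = -1549580719 / 46742280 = -33.15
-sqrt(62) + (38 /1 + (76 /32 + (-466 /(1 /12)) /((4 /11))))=-122701 /8-sqrt(62)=-15345.50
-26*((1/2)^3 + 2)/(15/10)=-221/6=-36.83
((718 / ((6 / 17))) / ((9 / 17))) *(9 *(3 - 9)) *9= -1867518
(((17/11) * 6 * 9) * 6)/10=2754/55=50.07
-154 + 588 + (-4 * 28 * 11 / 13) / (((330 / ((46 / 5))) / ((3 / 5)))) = 702674 / 1625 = 432.41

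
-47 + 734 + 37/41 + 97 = 32181/41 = 784.90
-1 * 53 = -53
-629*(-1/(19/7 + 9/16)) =70448/367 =191.96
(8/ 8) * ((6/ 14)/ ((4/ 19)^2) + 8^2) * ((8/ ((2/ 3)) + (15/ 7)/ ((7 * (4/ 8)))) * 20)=12747795/ 686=18582.79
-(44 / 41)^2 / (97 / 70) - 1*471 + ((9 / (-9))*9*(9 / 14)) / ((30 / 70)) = -158273273 / 326114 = -485.33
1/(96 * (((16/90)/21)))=315/256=1.23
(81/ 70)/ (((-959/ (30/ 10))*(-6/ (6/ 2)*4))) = 243/ 537040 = 0.00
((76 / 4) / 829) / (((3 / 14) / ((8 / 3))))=2128 / 7461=0.29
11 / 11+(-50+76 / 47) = -2227 / 47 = -47.38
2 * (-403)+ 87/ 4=-3137/ 4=-784.25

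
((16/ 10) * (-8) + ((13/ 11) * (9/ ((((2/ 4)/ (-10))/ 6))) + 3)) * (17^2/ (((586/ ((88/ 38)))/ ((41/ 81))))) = -1676372822/ 2254635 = -743.52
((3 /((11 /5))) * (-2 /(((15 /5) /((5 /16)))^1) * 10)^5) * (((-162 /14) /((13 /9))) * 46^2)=232470703125 /256256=907181.50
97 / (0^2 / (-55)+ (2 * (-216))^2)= 97 / 186624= 0.00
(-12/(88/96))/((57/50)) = -2400/209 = -11.48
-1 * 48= -48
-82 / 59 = -1.39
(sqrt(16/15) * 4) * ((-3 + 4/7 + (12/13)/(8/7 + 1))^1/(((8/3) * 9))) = -202 * sqrt(15)/2275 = -0.34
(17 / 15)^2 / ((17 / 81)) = 153 / 25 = 6.12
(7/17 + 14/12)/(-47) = -161/4794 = -0.03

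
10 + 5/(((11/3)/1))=125/11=11.36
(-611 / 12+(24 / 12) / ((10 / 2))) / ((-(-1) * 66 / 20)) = -3031 / 198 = -15.31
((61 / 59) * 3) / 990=61 / 19470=0.00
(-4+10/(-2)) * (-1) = 9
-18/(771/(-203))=1218/257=4.74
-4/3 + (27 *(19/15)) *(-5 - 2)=-3611/15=-240.73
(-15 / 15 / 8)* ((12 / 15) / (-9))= 0.01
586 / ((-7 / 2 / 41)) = -48052 / 7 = -6864.57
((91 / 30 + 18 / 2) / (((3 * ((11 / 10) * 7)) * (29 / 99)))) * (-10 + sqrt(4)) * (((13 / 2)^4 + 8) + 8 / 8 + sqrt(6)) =-25558.26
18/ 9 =2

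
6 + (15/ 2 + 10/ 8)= 59/ 4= 14.75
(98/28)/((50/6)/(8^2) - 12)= -672/2279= -0.29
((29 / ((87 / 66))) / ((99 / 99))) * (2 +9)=242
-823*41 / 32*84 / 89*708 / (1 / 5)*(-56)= 17559182340 / 89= 197294183.60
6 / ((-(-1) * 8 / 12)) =9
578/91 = 6.35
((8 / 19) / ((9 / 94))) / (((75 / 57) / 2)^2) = 57152 / 5625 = 10.16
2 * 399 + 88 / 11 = 806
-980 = -980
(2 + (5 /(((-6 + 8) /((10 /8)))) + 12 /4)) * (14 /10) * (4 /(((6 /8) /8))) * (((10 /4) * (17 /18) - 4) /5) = -21476 /135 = -159.08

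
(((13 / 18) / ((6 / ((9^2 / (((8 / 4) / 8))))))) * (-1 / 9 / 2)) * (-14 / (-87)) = -91 / 261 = -0.35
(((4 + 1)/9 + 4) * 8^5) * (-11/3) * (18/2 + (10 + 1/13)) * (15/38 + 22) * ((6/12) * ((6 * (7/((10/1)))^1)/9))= -5458153766912/100035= -54562440.81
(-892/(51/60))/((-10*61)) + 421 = 438361/1037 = 422.72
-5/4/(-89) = 5/356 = 0.01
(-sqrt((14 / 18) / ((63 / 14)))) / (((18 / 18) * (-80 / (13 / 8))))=13 * sqrt(14) / 5760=0.01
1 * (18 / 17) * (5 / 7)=90 / 119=0.76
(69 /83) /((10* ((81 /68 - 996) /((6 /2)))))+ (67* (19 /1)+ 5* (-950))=-32537194641 /9357835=-3477.00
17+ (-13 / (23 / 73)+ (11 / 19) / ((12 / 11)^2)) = -1496075 / 62928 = -23.77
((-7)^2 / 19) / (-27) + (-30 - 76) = -54427 / 513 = -106.10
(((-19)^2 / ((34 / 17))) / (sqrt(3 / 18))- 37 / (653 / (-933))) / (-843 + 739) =-361 * sqrt(6) / 208- 34521 / 67912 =-4.76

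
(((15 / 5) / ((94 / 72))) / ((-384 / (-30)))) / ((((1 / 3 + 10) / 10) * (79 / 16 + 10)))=4050 / 348223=0.01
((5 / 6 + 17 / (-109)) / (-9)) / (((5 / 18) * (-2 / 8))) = 1772 / 1635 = 1.08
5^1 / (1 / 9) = 45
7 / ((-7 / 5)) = -5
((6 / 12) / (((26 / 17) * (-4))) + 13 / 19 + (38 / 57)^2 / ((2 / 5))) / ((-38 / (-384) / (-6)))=-487592 / 4693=-103.90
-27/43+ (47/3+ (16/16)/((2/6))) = 2327/129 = 18.04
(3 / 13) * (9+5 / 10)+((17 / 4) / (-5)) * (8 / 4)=32 / 65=0.49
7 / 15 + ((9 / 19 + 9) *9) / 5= 4993 / 285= 17.52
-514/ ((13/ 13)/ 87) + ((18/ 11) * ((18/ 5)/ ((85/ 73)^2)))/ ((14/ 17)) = -7316119452/ 163625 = -44712.72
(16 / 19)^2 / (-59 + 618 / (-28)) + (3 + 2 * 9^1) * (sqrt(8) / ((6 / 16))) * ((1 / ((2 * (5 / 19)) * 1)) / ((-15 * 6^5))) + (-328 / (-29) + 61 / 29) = 159282979 / 11882315 -133 * sqrt(2) / 72900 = 13.40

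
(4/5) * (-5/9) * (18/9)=-8/9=-0.89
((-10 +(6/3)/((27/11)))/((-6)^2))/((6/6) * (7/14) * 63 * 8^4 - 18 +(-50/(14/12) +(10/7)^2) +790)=-1519/772497486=-0.00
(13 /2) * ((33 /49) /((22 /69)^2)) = 185679 /4312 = 43.06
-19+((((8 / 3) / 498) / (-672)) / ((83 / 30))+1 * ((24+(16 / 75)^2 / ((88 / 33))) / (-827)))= -17074941499507 / 897309472500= -19.03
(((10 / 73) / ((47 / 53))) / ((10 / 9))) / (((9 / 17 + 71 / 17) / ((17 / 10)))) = 137853 / 2744800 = 0.05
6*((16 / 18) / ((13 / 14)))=224 / 39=5.74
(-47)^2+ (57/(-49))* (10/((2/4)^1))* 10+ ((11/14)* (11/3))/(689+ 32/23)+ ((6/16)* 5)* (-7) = 36660703295/18673704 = 1963.23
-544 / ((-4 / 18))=2448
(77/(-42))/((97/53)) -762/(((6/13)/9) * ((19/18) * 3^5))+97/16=-4677007/88464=-52.87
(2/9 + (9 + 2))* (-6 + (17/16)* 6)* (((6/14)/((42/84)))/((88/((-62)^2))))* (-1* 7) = -97061/88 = -1102.97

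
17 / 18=0.94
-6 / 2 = -3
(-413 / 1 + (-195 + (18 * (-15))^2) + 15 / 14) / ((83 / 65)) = 65786695 / 1162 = 56615.06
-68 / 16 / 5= -17 / 20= -0.85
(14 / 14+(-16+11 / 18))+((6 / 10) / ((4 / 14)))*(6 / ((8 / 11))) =1057 / 360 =2.94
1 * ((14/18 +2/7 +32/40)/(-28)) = -587/8820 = -0.07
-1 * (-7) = 7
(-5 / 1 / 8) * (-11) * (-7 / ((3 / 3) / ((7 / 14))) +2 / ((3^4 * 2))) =-31075 / 1296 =-23.98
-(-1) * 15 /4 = 15 /4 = 3.75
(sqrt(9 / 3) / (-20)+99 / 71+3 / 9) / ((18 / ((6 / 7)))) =368 / 4473 - sqrt(3) / 420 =0.08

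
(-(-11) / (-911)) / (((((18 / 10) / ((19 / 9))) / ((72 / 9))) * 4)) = -2090 / 73791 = -0.03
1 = 1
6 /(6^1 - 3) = 2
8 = 8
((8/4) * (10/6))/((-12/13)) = -65/18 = -3.61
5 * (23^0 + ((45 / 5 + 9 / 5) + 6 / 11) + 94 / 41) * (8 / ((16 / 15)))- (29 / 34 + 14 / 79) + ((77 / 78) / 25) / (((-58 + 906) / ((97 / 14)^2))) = 15365408858175007 / 28044070454400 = 547.90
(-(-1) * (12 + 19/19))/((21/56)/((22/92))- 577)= -572/25319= -0.02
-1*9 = -9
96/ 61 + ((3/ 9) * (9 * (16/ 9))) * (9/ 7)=3600/ 427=8.43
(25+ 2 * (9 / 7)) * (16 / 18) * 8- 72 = 7816 / 63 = 124.06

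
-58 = -58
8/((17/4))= 32/17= 1.88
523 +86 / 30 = 7888 / 15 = 525.87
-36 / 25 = -1.44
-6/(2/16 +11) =-0.54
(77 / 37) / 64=77 / 2368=0.03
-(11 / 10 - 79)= 779 / 10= 77.90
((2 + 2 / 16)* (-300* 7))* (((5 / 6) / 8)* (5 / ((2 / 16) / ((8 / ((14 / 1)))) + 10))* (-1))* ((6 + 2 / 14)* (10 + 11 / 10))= 3380875 / 218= 15508.60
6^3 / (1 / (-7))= -1512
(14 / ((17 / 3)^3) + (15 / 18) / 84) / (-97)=-215077 / 240186744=-0.00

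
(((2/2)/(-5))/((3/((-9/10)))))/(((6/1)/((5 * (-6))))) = -0.30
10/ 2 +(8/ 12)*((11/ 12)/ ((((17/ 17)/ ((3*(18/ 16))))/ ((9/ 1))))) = 377/ 16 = 23.56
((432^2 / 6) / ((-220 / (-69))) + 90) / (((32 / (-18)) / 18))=-99684.12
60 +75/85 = 1035/17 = 60.88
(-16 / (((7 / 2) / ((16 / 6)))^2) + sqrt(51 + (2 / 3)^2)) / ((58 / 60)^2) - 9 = -780481 / 41209 + 300 * sqrt(463) / 841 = -11.26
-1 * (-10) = 10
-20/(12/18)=-30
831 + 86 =917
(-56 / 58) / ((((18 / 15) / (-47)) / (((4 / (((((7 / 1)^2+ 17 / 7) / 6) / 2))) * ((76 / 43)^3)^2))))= 1775151742042112 / 1649875755789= 1075.93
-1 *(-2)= 2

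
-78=-78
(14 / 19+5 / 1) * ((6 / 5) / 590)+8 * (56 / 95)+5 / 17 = 125916 / 25075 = 5.02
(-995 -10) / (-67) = 15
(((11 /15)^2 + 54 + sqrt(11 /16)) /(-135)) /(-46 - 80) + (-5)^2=sqrt(11) /68040 + 13670503 /546750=25.00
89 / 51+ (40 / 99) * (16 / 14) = 25999 / 11781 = 2.21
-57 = -57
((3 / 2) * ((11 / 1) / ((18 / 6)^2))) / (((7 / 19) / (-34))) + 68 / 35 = -167.25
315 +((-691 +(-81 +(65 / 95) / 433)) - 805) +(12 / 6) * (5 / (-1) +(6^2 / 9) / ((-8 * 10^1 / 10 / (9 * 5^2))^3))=-94380414659 / 526528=-179250.51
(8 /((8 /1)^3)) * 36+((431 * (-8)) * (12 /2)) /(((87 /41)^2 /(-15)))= 927381649 /13456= 68919.56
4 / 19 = 0.21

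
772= 772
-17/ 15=-1.13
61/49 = 1.24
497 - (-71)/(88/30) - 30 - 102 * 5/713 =15387629/31372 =490.49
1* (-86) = -86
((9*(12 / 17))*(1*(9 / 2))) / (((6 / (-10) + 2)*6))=405 / 119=3.40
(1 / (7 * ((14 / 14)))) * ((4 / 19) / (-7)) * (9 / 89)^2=-324 / 7374451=-0.00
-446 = -446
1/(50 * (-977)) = -1/48850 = -0.00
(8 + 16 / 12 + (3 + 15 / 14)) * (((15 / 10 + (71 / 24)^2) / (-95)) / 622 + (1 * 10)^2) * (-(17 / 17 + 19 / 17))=-383242893497 / 135008832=-2838.65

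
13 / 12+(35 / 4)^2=3727 / 48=77.65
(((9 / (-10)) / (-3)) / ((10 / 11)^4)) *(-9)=-395307 / 100000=-3.95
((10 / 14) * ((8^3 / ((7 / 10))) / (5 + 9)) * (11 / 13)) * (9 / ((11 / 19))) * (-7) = -3436.11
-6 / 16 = -3 / 8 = -0.38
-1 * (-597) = 597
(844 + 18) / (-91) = -862 / 91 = -9.47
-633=-633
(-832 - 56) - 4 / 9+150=-6646 / 9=-738.44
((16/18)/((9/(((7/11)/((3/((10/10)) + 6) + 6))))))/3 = 0.00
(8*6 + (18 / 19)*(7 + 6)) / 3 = 382 / 19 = 20.11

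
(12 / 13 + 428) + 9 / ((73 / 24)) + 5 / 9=3693449 / 8541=432.44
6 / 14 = 0.43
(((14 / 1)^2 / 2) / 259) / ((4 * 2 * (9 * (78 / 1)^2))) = 7 / 8103888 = 0.00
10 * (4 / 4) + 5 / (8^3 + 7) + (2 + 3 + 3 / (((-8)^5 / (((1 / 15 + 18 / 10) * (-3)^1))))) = 319089299 / 21258240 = 15.01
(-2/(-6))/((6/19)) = 19/18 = 1.06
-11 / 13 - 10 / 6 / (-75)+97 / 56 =29753 / 32760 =0.91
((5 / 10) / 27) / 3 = 1 / 162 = 0.01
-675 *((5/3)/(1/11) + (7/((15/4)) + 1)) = -14310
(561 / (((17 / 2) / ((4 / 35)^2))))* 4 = 4224 / 1225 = 3.45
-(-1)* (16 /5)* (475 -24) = 7216 /5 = 1443.20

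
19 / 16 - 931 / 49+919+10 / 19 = 274121 / 304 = 901.71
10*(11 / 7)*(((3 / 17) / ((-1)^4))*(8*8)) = 177.48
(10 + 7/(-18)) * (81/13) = 1557/26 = 59.88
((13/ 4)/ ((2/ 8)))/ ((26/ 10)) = 5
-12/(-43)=12/43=0.28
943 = 943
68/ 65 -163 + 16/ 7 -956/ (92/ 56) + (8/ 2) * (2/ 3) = -23198221/ 31395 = -738.91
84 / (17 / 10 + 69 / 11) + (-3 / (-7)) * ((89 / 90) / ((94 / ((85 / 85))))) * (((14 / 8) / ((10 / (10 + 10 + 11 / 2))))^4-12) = 2900158430146951 / 236366233600000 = 12.27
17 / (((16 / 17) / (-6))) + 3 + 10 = -95.38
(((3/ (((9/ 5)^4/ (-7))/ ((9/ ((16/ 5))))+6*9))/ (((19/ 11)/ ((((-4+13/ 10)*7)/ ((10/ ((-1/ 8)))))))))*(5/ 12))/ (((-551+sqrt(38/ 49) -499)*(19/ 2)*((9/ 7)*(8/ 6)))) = -1838265625/ 9830310961090048 -1500625*sqrt(38)/ 58981865766540288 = -0.00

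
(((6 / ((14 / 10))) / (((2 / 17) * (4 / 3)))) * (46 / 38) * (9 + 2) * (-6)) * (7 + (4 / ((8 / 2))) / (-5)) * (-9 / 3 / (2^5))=5922477 / 4256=1391.56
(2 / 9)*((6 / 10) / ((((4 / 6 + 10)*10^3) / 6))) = 3 / 40000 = 0.00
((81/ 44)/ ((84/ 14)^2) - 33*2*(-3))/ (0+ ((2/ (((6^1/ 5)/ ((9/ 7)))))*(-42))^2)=0.02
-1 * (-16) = 16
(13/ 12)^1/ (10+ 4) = 13/ 168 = 0.08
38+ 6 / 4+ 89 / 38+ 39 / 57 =808 / 19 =42.53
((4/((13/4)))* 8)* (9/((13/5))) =5760/169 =34.08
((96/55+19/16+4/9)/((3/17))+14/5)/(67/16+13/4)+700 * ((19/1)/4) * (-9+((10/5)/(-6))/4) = -21346559581/706860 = -30199.13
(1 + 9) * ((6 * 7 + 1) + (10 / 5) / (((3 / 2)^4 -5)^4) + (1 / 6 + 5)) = 3933605 / 3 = 1311201.67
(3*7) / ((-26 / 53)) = -1113 / 26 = -42.81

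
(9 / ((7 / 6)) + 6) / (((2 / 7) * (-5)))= -48 / 5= -9.60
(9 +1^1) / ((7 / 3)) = 30 / 7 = 4.29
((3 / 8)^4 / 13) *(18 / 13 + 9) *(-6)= -32805 / 346112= -0.09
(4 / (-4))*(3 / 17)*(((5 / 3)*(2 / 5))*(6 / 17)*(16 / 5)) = -192 / 1445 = -0.13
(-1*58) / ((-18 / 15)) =48.33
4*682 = 2728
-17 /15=-1.13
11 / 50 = 0.22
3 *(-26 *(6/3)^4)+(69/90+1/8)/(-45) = -6739307/5400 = -1248.02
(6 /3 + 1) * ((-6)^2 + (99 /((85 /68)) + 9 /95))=32859 /95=345.88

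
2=2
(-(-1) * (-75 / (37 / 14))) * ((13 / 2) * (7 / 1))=-47775 / 37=-1291.22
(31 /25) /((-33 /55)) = -31 /15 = -2.07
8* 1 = 8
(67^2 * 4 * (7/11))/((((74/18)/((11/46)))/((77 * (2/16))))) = 21776139/3404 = 6397.22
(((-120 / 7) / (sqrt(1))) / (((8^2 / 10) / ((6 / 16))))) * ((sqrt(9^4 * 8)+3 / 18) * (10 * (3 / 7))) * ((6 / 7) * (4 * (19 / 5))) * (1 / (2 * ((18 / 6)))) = -1038825 * sqrt(2) / 686 - 4275 / 2744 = -2143.13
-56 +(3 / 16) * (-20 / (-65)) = -55.94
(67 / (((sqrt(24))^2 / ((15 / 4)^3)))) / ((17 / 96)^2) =1356750 / 289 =4694.64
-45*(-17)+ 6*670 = 4785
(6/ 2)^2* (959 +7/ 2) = 17325/ 2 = 8662.50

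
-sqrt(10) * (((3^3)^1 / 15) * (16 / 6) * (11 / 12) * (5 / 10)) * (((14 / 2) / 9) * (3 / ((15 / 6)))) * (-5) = 154 * sqrt(10) / 15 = 32.47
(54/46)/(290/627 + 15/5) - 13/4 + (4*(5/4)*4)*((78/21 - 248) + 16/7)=-967284293/199732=-4842.91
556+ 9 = 565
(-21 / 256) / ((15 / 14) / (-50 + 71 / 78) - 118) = 562863 / 809814784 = 0.00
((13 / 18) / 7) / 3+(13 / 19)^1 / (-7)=-65 / 1026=-0.06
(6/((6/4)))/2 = 2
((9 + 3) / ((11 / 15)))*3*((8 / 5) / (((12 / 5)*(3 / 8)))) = 960 / 11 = 87.27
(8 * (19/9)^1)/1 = 152/9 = 16.89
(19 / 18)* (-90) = -95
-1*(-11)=11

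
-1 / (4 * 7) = -1 / 28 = -0.04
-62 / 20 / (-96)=0.03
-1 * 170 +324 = 154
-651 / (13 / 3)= -1953 / 13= -150.23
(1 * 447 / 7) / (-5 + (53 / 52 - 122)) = -0.51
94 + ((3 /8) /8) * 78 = 3125 /32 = 97.66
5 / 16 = 0.31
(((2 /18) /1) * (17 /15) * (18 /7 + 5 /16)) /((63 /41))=225131 /952560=0.24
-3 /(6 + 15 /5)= -1 /3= -0.33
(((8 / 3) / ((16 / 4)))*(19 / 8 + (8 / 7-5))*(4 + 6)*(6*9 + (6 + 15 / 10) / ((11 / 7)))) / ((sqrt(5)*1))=-259.71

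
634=634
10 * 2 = 20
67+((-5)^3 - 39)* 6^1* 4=-3869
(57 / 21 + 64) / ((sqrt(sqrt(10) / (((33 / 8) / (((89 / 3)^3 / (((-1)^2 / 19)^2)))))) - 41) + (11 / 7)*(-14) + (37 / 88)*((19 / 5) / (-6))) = 465301729130618751647760 / 1438062106836609536678015878153 + 251246905782597226022400*2^(3 / 4)*5^(1 / 4)*sqrt(979) / 1438062106836609536678015878153 + 265631432833163400081408000*sqrt(10) / 1438062106836609536678015878153 + 286863647391240286371840000*2^(1 / 4)*5^(3 / 4)*sqrt(979) / 1438062106836609536678015878153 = 0.03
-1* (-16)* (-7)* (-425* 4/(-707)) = -269.31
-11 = -11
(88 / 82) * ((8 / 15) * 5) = 2.86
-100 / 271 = -0.37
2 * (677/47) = 1354/47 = 28.81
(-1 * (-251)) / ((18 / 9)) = 251 / 2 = 125.50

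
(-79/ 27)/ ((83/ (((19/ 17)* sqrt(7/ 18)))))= -1501* sqrt(14)/ 228582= -0.02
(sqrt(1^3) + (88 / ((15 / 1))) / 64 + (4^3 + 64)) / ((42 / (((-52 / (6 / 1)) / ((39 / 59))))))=-130567 / 3240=-40.30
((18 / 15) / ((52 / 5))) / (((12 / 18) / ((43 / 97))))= 387 / 5044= 0.08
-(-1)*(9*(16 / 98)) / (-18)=-4 / 49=-0.08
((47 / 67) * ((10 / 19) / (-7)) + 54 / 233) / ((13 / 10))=0.14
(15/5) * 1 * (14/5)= 42/5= 8.40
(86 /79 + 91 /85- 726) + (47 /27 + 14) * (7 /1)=-111258832 /181305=-613.66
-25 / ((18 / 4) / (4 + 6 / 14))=-1550 / 63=-24.60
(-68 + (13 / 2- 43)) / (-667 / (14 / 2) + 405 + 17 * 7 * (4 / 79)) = -115577 / 349208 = -0.33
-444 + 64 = -380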